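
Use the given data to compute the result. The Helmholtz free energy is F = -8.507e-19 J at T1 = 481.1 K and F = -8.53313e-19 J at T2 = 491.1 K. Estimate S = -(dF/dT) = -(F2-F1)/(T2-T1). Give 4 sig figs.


Step 1: dF = F2 - F1 = -8.53313e-19 - (-8.507e-19) = -2.613e-21 J
Step 2: dT = T2 - T1 = 491.1 - 481.1 = 10 K
Step 3: S = -dF/dT = -(-2.613e-21)/10 = 2.613e-22 J/K

2.613e-22


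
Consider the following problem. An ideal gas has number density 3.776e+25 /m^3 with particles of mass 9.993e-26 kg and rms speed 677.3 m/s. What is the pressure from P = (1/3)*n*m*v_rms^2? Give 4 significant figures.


Step 1: v_rms^2 = 677.3^2 = 4.587e+05
Step 2: n*m = 3.776e+25*9.993e-26 = 3.773
Step 3: P = (1/3)*3.773*4.587e+05 = 5.77e+05 Pa

5.77e+05


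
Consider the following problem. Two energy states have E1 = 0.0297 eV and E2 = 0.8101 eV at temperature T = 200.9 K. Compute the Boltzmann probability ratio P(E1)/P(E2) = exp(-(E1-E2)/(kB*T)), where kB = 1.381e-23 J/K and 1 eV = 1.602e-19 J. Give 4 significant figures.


Step 1: Compute energy difference dE = E1 - E2 = 0.0297 - 0.8101 = -0.7804 eV
Step 2: Convert to Joules: dE_J = -0.7804 * 1.602e-19 = -1.25e-19 J
Step 3: Compute exponent = -dE_J / (kB * T) = -(-1.25e-19) / (1.381e-23 * 200.9) = 45.06
Step 4: P(E1)/P(E2) = exp(45.06) = 3.715e+19

3.715e+19


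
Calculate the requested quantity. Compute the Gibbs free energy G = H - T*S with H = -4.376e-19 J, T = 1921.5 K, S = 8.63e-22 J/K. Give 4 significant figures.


Step 1: T*S = 1921.5 * 8.63e-22 = 1.658e-18 J
Step 2: G = H - T*S = -4.376e-19 - 1.658e-18
Step 3: G = -2.096e-18 J

-2.096e-18


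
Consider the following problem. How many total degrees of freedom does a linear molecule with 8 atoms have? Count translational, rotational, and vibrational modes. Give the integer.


Step 1: Translational DOF = 3
Step 2: Rotational DOF (linear) = 2
Step 3: Vibrational DOF = 3*8 - 5 = 19
Step 4: Total = 3 + 2 + 19 = 24

24


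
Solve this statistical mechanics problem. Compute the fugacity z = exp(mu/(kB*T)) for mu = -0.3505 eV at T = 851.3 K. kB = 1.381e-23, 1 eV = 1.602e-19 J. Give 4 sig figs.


Step 1: Convert mu to Joules: -0.3505*1.602e-19 = -5.615e-20 J
Step 2: kB*T = 1.381e-23*851.3 = 1.176e-20 J
Step 3: mu/(kB*T) = -4.776
Step 4: z = exp(-4.776) = 0.008429

0.008429


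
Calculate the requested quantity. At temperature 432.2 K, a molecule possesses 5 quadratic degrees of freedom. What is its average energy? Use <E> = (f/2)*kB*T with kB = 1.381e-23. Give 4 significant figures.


Step 1: f/2 = 5/2 = 2.5
Step 2: kB*T = 1.381e-23 * 432.2 = 5.969e-21
Step 3: <E> = 2.5 * 5.969e-21 = 1.492e-20 J

1.492e-20


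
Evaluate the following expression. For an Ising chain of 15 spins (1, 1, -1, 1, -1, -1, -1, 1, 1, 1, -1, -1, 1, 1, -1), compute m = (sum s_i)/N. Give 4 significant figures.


Step 1: Count up spins (+1): 8, down spins (-1): 7
Step 2: Total magnetization M = 8 - 7 = 1
Step 3: m = M/N = 1/15 = 0.06667

0.06667


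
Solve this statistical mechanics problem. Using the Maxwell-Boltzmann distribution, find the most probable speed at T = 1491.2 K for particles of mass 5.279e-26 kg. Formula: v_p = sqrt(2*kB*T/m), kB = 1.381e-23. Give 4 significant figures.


Step 1: Numerator = 2*kB*T = 2*1.381e-23*1491.2 = 4.119e-20
Step 2: Ratio = 4.119e-20 / 5.279e-26 = 7.802e+05
Step 3: v_p = sqrt(7.802e+05) = 883.3 m/s

883.3


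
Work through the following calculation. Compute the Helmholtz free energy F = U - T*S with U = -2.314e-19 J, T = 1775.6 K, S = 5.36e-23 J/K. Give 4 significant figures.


Step 1: T*S = 1775.6 * 5.36e-23 = 9.517e-20 J
Step 2: F = U - T*S = -2.314e-19 - 9.517e-20
Step 3: F = -3.266e-19 J

-3.266e-19


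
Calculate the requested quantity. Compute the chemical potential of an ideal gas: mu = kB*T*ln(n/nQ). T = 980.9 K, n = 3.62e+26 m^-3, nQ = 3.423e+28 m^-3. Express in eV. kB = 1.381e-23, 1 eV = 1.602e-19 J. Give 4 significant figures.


Step 1: n/nQ = 3.62e+26/3.423e+28 = 0.01058
Step 2: ln(n/nQ) = -4.549
Step 3: mu = kB*T*ln(n/nQ) = 1.355e-20*-4.549 = -6.162e-20 J
Step 4: Convert to eV: -6.162e-20/1.602e-19 = -0.3847 eV

-0.3847


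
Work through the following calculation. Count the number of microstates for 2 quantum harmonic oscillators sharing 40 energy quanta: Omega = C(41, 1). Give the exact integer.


Step 1: Use binomial coefficient C(41, 1)
Step 2: Numerator = 41! / 40!
Step 3: Denominator = 1!
Step 4: Omega = 41

41


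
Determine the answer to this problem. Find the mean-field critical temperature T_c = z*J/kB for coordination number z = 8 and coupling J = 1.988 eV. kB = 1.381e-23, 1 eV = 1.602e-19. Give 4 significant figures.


Step 1: z*J = 8*1.988 = 15.9 eV
Step 2: Convert to Joules: 15.9*1.602e-19 = 2.548e-18 J
Step 3: T_c = 2.548e-18 / 1.381e-23 = 1.845e+05 K

1.845e+05


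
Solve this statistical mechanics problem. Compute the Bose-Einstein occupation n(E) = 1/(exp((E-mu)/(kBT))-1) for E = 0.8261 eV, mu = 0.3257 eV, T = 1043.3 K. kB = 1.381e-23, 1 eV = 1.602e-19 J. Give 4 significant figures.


Step 1: (E - mu) = 0.5004 eV
Step 2: x = (E-mu)*eV/(kB*T) = 0.5004*1.602e-19/(1.381e-23*1043.3) = 5.564
Step 3: exp(x) = 260.8
Step 4: n = 1/(exp(x)-1) = 0.003849

0.003849


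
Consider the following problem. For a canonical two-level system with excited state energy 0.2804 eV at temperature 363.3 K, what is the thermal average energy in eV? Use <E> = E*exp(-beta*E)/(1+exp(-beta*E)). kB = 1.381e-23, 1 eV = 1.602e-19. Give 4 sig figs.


Step 1: beta*E = 0.2804*1.602e-19/(1.381e-23*363.3) = 8.953
Step 2: exp(-beta*E) = 0.0001293
Step 3: <E> = 0.2804*0.0001293/(1+0.0001293) = 3.626e-05 eV

3.626e-05


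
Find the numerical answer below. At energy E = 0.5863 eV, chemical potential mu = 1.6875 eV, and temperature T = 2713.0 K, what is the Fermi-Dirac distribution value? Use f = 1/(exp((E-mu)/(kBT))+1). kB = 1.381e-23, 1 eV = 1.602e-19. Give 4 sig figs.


Step 1: (E - mu) = 0.5863 - 1.6875 = -1.101 eV
Step 2: Convert: (E-mu)*eV = -1.764e-19 J
Step 3: x = (E-mu)*eV/(kB*T) = -4.709
Step 4: f = 1/(exp(-4.709)+1) = 0.9911

0.9911


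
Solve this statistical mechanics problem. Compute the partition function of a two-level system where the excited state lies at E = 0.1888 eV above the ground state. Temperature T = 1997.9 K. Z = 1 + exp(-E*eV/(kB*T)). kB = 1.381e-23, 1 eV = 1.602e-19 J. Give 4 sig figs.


Step 1: Compute beta*E = E*eV/(kB*T) = 0.1888*1.602e-19/(1.381e-23*1997.9) = 1.096
Step 2: exp(-beta*E) = exp(-1.096) = 0.3341
Step 3: Z = 1 + 0.3341 = 1.334

1.334


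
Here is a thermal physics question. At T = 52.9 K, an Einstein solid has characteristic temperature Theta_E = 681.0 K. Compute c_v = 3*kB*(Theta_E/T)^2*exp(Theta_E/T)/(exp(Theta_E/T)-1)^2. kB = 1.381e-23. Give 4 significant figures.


Step 1: x = Theta_E/T = 681.0/52.9 = 12.87
Step 2: x^2 = 165.7
Step 3: exp(x) = 3.898e+05
Step 4: c_v = 3*1.381e-23*165.7*3.898e+05/(3.898e+05-1)^2 = 1.761e-26

1.761e-26


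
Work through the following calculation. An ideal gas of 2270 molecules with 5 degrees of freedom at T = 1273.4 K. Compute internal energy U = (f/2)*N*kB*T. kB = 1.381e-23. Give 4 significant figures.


Step 1: f/2 = 5/2 = 2.5
Step 2: N*kB*T = 2270*1.381e-23*1273.4 = 3.992e-17
Step 3: U = 2.5 * 3.992e-17 = 9.98e-17 J

9.98e-17


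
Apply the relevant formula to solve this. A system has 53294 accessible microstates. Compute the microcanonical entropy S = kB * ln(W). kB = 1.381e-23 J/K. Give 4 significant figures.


Step 1: ln(W) = ln(53294) = 10.88
Step 2: S = kB * ln(W) = 1.381e-23 * 10.88
Step 3: S = 1.503e-22 J/K

1.503e-22


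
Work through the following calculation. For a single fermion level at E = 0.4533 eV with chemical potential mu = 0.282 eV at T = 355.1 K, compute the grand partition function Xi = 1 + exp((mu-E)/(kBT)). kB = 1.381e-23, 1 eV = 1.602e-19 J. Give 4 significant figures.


Step 1: (mu - E) = 0.282 - 0.4533 = -0.1713 eV
Step 2: x = (mu-E)*eV/(kB*T) = -0.1713*1.602e-19/(1.381e-23*355.1) = -5.596
Step 3: exp(x) = 0.003713
Step 4: Xi = 1 + 0.003713 = 1.004

1.004


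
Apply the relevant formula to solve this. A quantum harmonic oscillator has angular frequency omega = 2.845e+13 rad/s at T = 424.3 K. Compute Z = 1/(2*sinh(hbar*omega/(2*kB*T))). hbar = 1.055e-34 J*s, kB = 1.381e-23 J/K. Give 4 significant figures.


Step 1: Compute x = hbar*omega/(kB*T) = 1.055e-34*2.845e+13/(1.381e-23*424.3) = 0.5122
Step 2: x/2 = 0.2561
Step 3: sinh(x/2) = 0.2589
Step 4: Z = 1/(2*0.2589) = 1.931

1.931


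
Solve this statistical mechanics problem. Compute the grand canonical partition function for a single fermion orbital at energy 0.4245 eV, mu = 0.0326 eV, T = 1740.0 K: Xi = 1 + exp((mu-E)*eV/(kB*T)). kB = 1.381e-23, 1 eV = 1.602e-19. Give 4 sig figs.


Step 1: (mu - E) = 0.0326 - 0.4245 = -0.3919 eV
Step 2: x = (mu-E)*eV/(kB*T) = -0.3919*1.602e-19/(1.381e-23*1740.0) = -2.613
Step 3: exp(x) = 0.07333
Step 4: Xi = 1 + 0.07333 = 1.073

1.073


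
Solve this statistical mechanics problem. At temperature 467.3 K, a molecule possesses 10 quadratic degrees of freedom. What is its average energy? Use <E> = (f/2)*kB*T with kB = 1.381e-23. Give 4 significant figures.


Step 1: f/2 = 10/2 = 5
Step 2: kB*T = 1.381e-23 * 467.3 = 6.453e-21
Step 3: <E> = 5 * 6.453e-21 = 3.227e-20 J

3.227e-20


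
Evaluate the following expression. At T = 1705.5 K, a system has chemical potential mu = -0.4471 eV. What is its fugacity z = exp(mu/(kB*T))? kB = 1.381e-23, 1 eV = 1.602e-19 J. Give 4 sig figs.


Step 1: Convert mu to Joules: -0.4471*1.602e-19 = -7.163e-20 J
Step 2: kB*T = 1.381e-23*1705.5 = 2.355e-20 J
Step 3: mu/(kB*T) = -3.041
Step 4: z = exp(-3.041) = 0.04779

0.04779


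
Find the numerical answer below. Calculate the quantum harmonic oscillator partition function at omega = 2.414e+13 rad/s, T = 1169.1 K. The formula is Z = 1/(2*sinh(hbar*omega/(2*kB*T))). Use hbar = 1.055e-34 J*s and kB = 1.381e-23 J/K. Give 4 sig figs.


Step 1: Compute x = hbar*omega/(kB*T) = 1.055e-34*2.414e+13/(1.381e-23*1169.1) = 0.1577
Step 2: x/2 = 0.07887
Step 3: sinh(x/2) = 0.07895
Step 4: Z = 1/(2*0.07895) = 6.333

6.333


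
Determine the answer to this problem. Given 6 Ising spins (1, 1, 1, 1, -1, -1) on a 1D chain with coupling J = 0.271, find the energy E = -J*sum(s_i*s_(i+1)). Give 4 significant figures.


Step 1: Nearest-neighbor products: 1, 1, 1, -1, 1
Step 2: Sum of products = 3
Step 3: E = -0.271 * 3 = -0.813

-0.813


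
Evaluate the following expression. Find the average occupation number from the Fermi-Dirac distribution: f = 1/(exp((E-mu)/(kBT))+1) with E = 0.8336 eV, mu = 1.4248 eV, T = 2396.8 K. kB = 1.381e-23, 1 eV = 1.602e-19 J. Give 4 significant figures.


Step 1: (E - mu) = 0.8336 - 1.4248 = -0.5912 eV
Step 2: Convert: (E-mu)*eV = -9.471e-20 J
Step 3: x = (E-mu)*eV/(kB*T) = -2.861
Step 4: f = 1/(exp(-2.861)+1) = 0.9459

0.9459


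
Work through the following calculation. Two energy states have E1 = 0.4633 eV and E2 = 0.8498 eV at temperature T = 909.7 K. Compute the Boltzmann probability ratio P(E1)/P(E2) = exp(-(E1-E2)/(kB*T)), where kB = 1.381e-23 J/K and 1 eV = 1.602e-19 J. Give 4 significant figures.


Step 1: Compute energy difference dE = E1 - E2 = 0.4633 - 0.8498 = -0.3865 eV
Step 2: Convert to Joules: dE_J = -0.3865 * 1.602e-19 = -6.192e-20 J
Step 3: Compute exponent = -dE_J / (kB * T) = -(-6.192e-20) / (1.381e-23 * 909.7) = 4.929
Step 4: P(E1)/P(E2) = exp(4.929) = 138.2

138.2


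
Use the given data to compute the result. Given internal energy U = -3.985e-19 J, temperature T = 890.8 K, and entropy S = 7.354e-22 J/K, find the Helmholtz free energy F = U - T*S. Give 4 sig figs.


Step 1: T*S = 890.8 * 7.354e-22 = 6.551e-19 J
Step 2: F = U - T*S = -3.985e-19 - 6.551e-19
Step 3: F = -1.054e-18 J

-1.054e-18


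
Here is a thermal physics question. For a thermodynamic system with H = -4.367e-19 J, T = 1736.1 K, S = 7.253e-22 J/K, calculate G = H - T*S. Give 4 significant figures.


Step 1: T*S = 1736.1 * 7.253e-22 = 1.259e-18 J
Step 2: G = H - T*S = -4.367e-19 - 1.259e-18
Step 3: G = -1.696e-18 J

-1.696e-18


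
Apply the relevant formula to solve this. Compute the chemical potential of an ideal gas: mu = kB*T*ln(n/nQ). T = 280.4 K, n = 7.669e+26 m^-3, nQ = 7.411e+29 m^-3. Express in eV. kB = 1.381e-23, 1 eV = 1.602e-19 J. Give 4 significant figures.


Step 1: n/nQ = 7.669e+26/7.411e+29 = 0.001035
Step 2: ln(n/nQ) = -6.874
Step 3: mu = kB*T*ln(n/nQ) = 3.872e-21*-6.874 = -2.662e-20 J
Step 4: Convert to eV: -2.662e-20/1.602e-19 = -0.1661 eV

-0.1661


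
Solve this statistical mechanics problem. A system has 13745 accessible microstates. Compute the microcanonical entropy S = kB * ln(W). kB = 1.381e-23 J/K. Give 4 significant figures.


Step 1: ln(W) = ln(13745) = 9.528
Step 2: S = kB * ln(W) = 1.381e-23 * 9.528
Step 3: S = 1.316e-22 J/K

1.316e-22


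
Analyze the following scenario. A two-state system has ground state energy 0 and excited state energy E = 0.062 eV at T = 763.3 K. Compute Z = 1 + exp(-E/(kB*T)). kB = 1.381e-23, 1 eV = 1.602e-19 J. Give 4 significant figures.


Step 1: Compute beta*E = E*eV/(kB*T) = 0.062*1.602e-19/(1.381e-23*763.3) = 0.9422
Step 2: exp(-beta*E) = exp(-0.9422) = 0.3898
Step 3: Z = 1 + 0.3898 = 1.39

1.39


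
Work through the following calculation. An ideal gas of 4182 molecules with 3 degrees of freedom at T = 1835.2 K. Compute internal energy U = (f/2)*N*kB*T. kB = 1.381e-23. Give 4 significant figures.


Step 1: f/2 = 3/2 = 1.5
Step 2: N*kB*T = 4182*1.381e-23*1835.2 = 1.06e-16
Step 3: U = 1.5 * 1.06e-16 = 1.59e-16 J

1.59e-16


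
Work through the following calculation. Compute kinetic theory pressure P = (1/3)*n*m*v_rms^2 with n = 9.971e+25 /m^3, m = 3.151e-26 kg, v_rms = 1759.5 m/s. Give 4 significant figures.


Step 1: v_rms^2 = 1759.5^2 = 3.096e+06
Step 2: n*m = 9.971e+25*3.151e-26 = 3.142
Step 3: P = (1/3)*3.142*3.096e+06 = 3.242e+06 Pa

3.242e+06


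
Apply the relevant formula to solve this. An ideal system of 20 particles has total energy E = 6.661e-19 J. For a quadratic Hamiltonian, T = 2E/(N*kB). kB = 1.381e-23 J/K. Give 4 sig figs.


Step 1: Numerator = 2*E = 2*6.661e-19 = 1.332e-18 J
Step 2: Denominator = N*kB = 20*1.381e-23 = 2.762e-22
Step 3: T = 1.332e-18 / 2.762e-22 = 4823 K

4823


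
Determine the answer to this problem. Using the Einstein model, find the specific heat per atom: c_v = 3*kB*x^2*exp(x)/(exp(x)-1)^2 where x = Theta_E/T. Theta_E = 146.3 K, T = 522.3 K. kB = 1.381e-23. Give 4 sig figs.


Step 1: x = Theta_E/T = 146.3/522.3 = 0.2801
Step 2: x^2 = 0.07846
Step 3: exp(x) = 1.323
Step 4: c_v = 3*1.381e-23*0.07846*1.323/(1.323-1)^2 = 4.116e-23

4.116e-23


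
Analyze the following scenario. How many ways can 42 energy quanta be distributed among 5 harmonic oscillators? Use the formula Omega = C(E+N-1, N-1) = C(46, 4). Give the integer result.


Step 1: Use binomial coefficient C(46, 4)
Step 2: Numerator = 46! / 42!
Step 3: Denominator = 4!
Step 4: Omega = 163185

163185


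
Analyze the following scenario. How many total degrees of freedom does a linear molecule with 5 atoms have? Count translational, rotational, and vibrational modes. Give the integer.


Step 1: Translational DOF = 3
Step 2: Rotational DOF (linear) = 2
Step 3: Vibrational DOF = 3*5 - 5 = 10
Step 4: Total = 3 + 2 + 10 = 15

15


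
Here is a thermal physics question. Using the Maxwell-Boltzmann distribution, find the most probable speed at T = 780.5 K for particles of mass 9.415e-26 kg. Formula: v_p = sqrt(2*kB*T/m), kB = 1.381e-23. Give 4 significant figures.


Step 1: Numerator = 2*kB*T = 2*1.381e-23*780.5 = 2.156e-20
Step 2: Ratio = 2.156e-20 / 9.415e-26 = 2.29e+05
Step 3: v_p = sqrt(2.29e+05) = 478.5 m/s

478.5


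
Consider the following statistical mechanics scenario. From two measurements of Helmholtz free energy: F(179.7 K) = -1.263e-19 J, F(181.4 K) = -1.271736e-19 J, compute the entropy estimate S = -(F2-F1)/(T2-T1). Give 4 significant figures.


Step 1: dF = F2 - F1 = -1.271736e-19 - (-1.263e-19) = -8.736e-22 J
Step 2: dT = T2 - T1 = 181.4 - 179.7 = 1.7 K
Step 3: S = -dF/dT = -(-8.736e-22)/1.7 = 5.139e-22 J/K

5.139e-22


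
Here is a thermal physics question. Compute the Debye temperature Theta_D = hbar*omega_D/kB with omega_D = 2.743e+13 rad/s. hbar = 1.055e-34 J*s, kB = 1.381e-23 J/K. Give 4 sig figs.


Step 1: hbar*omega_D = 1.055e-34 * 2.743e+13 = 2.894e-21 J
Step 2: Theta_D = 2.894e-21 / 1.381e-23
Step 3: Theta_D = 209.5 K

209.5


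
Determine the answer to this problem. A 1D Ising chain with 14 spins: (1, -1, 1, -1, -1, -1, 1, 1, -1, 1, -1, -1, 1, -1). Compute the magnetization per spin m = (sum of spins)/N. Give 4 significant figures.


Step 1: Count up spins (+1): 6, down spins (-1): 8
Step 2: Total magnetization M = 6 - 8 = -2
Step 3: m = M/N = -2/14 = -0.1429

-0.1429


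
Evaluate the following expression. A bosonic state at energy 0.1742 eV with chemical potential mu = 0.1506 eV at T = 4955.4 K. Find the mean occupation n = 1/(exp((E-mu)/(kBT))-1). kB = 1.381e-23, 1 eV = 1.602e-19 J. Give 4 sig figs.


Step 1: (E - mu) = 0.0236 eV
Step 2: x = (E-mu)*eV/(kB*T) = 0.0236*1.602e-19/(1.381e-23*4955.4) = 0.05525
Step 3: exp(x) = 1.057
Step 4: n = 1/(exp(x)-1) = 17.61

17.61


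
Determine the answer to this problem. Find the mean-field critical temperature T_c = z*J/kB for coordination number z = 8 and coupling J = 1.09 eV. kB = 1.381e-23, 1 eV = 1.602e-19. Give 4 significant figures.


Step 1: z*J = 8*1.09 = 8.72 eV
Step 2: Convert to Joules: 8.72*1.602e-19 = 1.397e-18 J
Step 3: T_c = 1.397e-18 / 1.381e-23 = 1.012e+05 K

1.012e+05


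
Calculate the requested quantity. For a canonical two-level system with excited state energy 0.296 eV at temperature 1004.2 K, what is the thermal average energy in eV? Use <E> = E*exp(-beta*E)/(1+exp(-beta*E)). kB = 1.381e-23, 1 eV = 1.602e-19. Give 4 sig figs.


Step 1: beta*E = 0.296*1.602e-19/(1.381e-23*1004.2) = 3.419
Step 2: exp(-beta*E) = 0.03273
Step 3: <E> = 0.296*0.03273/(1+0.03273) = 0.009382 eV

0.009382


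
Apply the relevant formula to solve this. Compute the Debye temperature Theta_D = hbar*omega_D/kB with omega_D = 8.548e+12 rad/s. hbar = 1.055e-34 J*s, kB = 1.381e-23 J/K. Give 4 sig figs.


Step 1: hbar*omega_D = 1.055e-34 * 8.548e+12 = 9.018e-22 J
Step 2: Theta_D = 9.018e-22 / 1.381e-23
Step 3: Theta_D = 65.3 K

65.3


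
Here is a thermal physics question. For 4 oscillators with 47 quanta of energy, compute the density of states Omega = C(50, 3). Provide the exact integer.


Step 1: Use binomial coefficient C(50, 3)
Step 2: Numerator = 50! / 47!
Step 3: Denominator = 3!
Step 4: Omega = 19600

19600


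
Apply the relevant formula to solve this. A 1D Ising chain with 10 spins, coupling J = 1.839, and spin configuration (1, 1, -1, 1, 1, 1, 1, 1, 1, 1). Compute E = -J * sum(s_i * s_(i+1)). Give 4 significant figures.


Step 1: Nearest-neighbor products: 1, -1, -1, 1, 1, 1, 1, 1, 1
Step 2: Sum of products = 5
Step 3: E = -1.839 * 5 = -9.195

-9.195


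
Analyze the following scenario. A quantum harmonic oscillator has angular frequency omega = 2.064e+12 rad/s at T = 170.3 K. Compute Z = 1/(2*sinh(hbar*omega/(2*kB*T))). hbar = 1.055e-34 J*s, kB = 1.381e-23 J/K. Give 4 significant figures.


Step 1: Compute x = hbar*omega/(kB*T) = 1.055e-34*2.064e+12/(1.381e-23*170.3) = 0.09259
Step 2: x/2 = 0.04629
Step 3: sinh(x/2) = 0.04631
Step 4: Z = 1/(2*0.04631) = 10.8

10.8


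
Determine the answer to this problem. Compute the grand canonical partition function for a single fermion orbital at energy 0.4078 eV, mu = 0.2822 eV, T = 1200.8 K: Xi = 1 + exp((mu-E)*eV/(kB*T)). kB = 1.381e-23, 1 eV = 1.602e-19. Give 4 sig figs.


Step 1: (mu - E) = 0.2822 - 0.4078 = -0.1256 eV
Step 2: x = (mu-E)*eV/(kB*T) = -0.1256*1.602e-19/(1.381e-23*1200.8) = -1.213
Step 3: exp(x) = 0.2972
Step 4: Xi = 1 + 0.2972 = 1.297

1.297


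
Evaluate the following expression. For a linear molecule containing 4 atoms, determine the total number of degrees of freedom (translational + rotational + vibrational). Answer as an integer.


Step 1: Translational DOF = 3
Step 2: Rotational DOF (linear) = 2
Step 3: Vibrational DOF = 3*4 - 5 = 7
Step 4: Total = 3 + 2 + 7 = 12

12


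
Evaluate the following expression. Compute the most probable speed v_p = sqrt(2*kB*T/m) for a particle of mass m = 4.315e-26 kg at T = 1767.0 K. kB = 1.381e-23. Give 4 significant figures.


Step 1: Numerator = 2*kB*T = 2*1.381e-23*1767.0 = 4.88e-20
Step 2: Ratio = 4.88e-20 / 4.315e-26 = 1.131e+06
Step 3: v_p = sqrt(1.131e+06) = 1064 m/s

1064


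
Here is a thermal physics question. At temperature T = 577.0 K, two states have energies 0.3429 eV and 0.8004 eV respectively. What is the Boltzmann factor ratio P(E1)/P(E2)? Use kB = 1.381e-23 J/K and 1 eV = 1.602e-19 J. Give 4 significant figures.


Step 1: Compute energy difference dE = E1 - E2 = 0.3429 - 0.8004 = -0.4575 eV
Step 2: Convert to Joules: dE_J = -0.4575 * 1.602e-19 = -7.329e-20 J
Step 3: Compute exponent = -dE_J / (kB * T) = -(-7.329e-20) / (1.381e-23 * 577.0) = 9.198
Step 4: P(E1)/P(E2) = exp(9.198) = 9875

9875


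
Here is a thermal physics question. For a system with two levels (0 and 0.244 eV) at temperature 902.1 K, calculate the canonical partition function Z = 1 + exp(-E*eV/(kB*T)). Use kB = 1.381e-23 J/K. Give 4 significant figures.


Step 1: Compute beta*E = E*eV/(kB*T) = 0.244*1.602e-19/(1.381e-23*902.1) = 3.138
Step 2: exp(-beta*E) = exp(-3.138) = 0.04338
Step 3: Z = 1 + 0.04338 = 1.043

1.043


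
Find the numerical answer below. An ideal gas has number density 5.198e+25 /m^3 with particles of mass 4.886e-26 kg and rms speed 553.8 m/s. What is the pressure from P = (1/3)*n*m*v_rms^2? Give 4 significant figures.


Step 1: v_rms^2 = 553.8^2 = 3.067e+05
Step 2: n*m = 5.198e+25*4.886e-26 = 2.54
Step 3: P = (1/3)*2.54*3.067e+05 = 2.596e+05 Pa

2.596e+05


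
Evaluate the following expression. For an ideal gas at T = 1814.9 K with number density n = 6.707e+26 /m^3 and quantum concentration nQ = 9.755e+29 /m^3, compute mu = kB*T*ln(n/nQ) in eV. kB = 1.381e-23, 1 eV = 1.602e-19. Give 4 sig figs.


Step 1: n/nQ = 6.707e+26/9.755e+29 = 0.0006875
Step 2: ln(n/nQ) = -7.282
Step 3: mu = kB*T*ln(n/nQ) = 2.506e-20*-7.282 = -1.825e-19 J
Step 4: Convert to eV: -1.825e-19/1.602e-19 = -1.139 eV

-1.139


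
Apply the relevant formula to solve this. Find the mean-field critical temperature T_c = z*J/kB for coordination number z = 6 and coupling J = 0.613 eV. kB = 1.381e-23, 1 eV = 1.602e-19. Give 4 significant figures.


Step 1: z*J = 6*0.613 = 3.678 eV
Step 2: Convert to Joules: 3.678*1.602e-19 = 5.892e-19 J
Step 3: T_c = 5.892e-19 / 1.381e-23 = 4.267e+04 K

4.267e+04


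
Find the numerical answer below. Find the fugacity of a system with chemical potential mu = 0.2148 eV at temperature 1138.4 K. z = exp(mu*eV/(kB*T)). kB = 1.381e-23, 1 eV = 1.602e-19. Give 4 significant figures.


Step 1: Convert mu to Joules: 0.2148*1.602e-19 = 3.441e-20 J
Step 2: kB*T = 1.381e-23*1138.4 = 1.572e-20 J
Step 3: mu/(kB*T) = 2.189
Step 4: z = exp(2.189) = 8.925

8.925


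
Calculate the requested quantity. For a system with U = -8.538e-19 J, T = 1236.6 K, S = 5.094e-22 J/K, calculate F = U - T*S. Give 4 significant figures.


Step 1: T*S = 1236.6 * 5.094e-22 = 6.299e-19 J
Step 2: F = U - T*S = -8.538e-19 - 6.299e-19
Step 3: F = -1.484e-18 J

-1.484e-18


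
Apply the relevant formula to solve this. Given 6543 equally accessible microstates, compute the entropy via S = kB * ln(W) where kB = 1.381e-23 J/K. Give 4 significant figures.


Step 1: ln(W) = ln(6543) = 8.786
Step 2: S = kB * ln(W) = 1.381e-23 * 8.786
Step 3: S = 1.213e-22 J/K

1.213e-22


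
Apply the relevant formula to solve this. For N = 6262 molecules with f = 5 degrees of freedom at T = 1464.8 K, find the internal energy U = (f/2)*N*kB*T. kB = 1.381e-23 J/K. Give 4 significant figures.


Step 1: f/2 = 5/2 = 2.5
Step 2: N*kB*T = 6262*1.381e-23*1464.8 = 1.267e-16
Step 3: U = 2.5 * 1.267e-16 = 3.167e-16 J

3.167e-16


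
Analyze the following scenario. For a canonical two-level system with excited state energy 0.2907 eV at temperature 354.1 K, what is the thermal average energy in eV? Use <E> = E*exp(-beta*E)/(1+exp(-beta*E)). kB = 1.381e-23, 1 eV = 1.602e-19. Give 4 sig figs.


Step 1: beta*E = 0.2907*1.602e-19/(1.381e-23*354.1) = 9.523
Step 2: exp(-beta*E) = 7.313e-05
Step 3: <E> = 0.2907*7.313e-05/(1+7.313e-05) = 2.126e-05 eV

2.126e-05


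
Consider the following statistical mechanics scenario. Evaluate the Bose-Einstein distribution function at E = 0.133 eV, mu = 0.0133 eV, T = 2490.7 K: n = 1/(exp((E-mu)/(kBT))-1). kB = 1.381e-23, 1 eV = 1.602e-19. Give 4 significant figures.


Step 1: (E - mu) = 0.1197 eV
Step 2: x = (E-mu)*eV/(kB*T) = 0.1197*1.602e-19/(1.381e-23*2490.7) = 0.5575
Step 3: exp(x) = 1.746
Step 4: n = 1/(exp(x)-1) = 1.34

1.34


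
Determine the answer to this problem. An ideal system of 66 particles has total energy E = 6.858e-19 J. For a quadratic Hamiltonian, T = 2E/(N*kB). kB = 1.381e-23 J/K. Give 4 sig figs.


Step 1: Numerator = 2*E = 2*6.858e-19 = 1.372e-18 J
Step 2: Denominator = N*kB = 66*1.381e-23 = 9.115e-22
Step 3: T = 1.372e-18 / 9.115e-22 = 1505 K

1505


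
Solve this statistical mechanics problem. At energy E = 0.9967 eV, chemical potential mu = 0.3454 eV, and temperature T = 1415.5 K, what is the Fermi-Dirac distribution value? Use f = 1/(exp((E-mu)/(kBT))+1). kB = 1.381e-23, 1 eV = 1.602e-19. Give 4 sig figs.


Step 1: (E - mu) = 0.9967 - 0.3454 = 0.6513 eV
Step 2: Convert: (E-mu)*eV = 1.043e-19 J
Step 3: x = (E-mu)*eV/(kB*T) = 5.338
Step 4: f = 1/(exp(5.338)+1) = 0.004785

0.004785


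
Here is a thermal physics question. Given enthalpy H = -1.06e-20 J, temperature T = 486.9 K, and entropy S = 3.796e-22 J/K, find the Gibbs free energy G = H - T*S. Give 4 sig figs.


Step 1: T*S = 486.9 * 3.796e-22 = 1.848e-19 J
Step 2: G = H - T*S = -1.06e-20 - 1.848e-19
Step 3: G = -1.954e-19 J

-1.954e-19


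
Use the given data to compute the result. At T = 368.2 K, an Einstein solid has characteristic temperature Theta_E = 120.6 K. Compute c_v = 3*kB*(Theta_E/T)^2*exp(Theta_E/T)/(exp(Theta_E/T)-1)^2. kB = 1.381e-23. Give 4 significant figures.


Step 1: x = Theta_E/T = 120.6/368.2 = 0.3275
Step 2: x^2 = 0.1073
Step 3: exp(x) = 1.388
Step 4: c_v = 3*1.381e-23*0.1073*1.388/(1.388-1)^2 = 4.106e-23

4.106e-23


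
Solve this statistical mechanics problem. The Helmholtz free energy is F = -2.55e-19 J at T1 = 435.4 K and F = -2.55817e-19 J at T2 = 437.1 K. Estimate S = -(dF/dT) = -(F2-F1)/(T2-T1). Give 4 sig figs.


Step 1: dF = F2 - F1 = -2.55817e-19 - (-2.55e-19) = -8.17e-22 J
Step 2: dT = T2 - T1 = 437.1 - 435.4 = 1.7 K
Step 3: S = -dF/dT = -(-8.17e-22)/1.7 = 4.806e-22 J/K

4.806e-22


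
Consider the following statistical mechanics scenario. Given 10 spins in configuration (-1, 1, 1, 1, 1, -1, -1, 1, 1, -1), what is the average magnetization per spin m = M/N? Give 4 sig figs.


Step 1: Count up spins (+1): 6, down spins (-1): 4
Step 2: Total magnetization M = 6 - 4 = 2
Step 3: m = M/N = 2/10 = 0.2

0.2


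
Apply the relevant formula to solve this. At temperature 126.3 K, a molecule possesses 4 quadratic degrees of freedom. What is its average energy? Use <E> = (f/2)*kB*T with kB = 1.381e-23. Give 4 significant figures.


Step 1: f/2 = 4/2 = 2
Step 2: kB*T = 1.381e-23 * 126.3 = 1.744e-21
Step 3: <E> = 2 * 1.744e-21 = 3.488e-21 J

3.488e-21


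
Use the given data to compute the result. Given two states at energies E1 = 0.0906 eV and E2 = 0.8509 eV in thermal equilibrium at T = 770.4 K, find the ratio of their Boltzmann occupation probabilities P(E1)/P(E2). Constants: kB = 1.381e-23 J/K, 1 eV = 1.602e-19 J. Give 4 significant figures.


Step 1: Compute energy difference dE = E1 - E2 = 0.0906 - 0.8509 = -0.7603 eV
Step 2: Convert to Joules: dE_J = -0.7603 * 1.602e-19 = -1.218e-19 J
Step 3: Compute exponent = -dE_J / (kB * T) = -(-1.218e-19) / (1.381e-23 * 770.4) = 11.45
Step 4: P(E1)/P(E2) = exp(11.45) = 9.373e+04

9.373e+04


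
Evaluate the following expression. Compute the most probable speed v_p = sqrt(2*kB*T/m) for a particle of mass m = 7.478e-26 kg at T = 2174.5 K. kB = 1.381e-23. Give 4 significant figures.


Step 1: Numerator = 2*kB*T = 2*1.381e-23*2174.5 = 6.006e-20
Step 2: Ratio = 6.006e-20 / 7.478e-26 = 8.032e+05
Step 3: v_p = sqrt(8.032e+05) = 896.2 m/s

896.2


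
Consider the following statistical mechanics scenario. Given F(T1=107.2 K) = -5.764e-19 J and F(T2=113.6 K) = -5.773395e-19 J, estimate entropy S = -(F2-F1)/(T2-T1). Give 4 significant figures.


Step 1: dF = F2 - F1 = -5.773395e-19 - (-5.764e-19) = -9.395e-22 J
Step 2: dT = T2 - T1 = 113.6 - 107.2 = 6.4 K
Step 3: S = -dF/dT = -(-9.395e-22)/6.4 = 1.468e-22 J/K

1.468e-22


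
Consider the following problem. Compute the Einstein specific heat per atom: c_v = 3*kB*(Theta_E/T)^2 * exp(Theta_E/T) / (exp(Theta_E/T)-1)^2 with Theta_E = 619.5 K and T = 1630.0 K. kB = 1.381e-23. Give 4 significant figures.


Step 1: x = Theta_E/T = 619.5/1630.0 = 0.3801
Step 2: x^2 = 0.1444
Step 3: exp(x) = 1.462
Step 4: c_v = 3*1.381e-23*0.1444*1.462/(1.462-1)^2 = 4.093e-23

4.093e-23


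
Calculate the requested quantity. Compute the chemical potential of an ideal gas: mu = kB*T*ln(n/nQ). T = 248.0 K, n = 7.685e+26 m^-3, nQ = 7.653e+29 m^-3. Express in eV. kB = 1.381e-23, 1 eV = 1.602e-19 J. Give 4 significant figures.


Step 1: n/nQ = 7.685e+26/7.653e+29 = 0.001004
Step 2: ln(n/nQ) = -6.904
Step 3: mu = kB*T*ln(n/nQ) = 3.425e-21*-6.904 = -2.364e-20 J
Step 4: Convert to eV: -2.364e-20/1.602e-19 = -0.1476 eV

-0.1476


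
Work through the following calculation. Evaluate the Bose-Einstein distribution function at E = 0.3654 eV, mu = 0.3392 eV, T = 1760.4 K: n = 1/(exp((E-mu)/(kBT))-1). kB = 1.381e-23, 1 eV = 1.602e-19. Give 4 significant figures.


Step 1: (E - mu) = 0.0262 eV
Step 2: x = (E-mu)*eV/(kB*T) = 0.0262*1.602e-19/(1.381e-23*1760.4) = 0.1726
Step 3: exp(x) = 1.188
Step 4: n = 1/(exp(x)-1) = 5.307

5.307


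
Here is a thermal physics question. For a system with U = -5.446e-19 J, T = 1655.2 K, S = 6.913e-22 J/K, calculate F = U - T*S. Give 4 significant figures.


Step 1: T*S = 1655.2 * 6.913e-22 = 1.144e-18 J
Step 2: F = U - T*S = -5.446e-19 - 1.144e-18
Step 3: F = -1.689e-18 J

-1.689e-18


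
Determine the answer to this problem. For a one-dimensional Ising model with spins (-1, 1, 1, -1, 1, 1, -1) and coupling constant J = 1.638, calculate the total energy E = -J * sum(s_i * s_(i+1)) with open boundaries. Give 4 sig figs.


Step 1: Nearest-neighbor products: -1, 1, -1, -1, 1, -1
Step 2: Sum of products = -2
Step 3: E = -1.638 * -2 = 3.276

3.276


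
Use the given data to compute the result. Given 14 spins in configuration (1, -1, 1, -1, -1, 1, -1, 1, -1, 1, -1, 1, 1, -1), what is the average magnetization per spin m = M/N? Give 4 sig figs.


Step 1: Count up spins (+1): 7, down spins (-1): 7
Step 2: Total magnetization M = 7 - 7 = 0
Step 3: m = M/N = 0/14 = 0

0


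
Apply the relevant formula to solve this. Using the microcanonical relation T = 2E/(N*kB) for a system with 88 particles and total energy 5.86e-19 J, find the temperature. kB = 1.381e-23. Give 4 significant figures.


Step 1: Numerator = 2*E = 2*5.86e-19 = 1.172e-18 J
Step 2: Denominator = N*kB = 88*1.381e-23 = 1.215e-21
Step 3: T = 1.172e-18 / 1.215e-21 = 964.4 K

964.4


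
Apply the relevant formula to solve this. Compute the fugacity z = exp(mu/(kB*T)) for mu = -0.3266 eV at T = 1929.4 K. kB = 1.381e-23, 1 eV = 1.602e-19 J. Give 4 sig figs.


Step 1: Convert mu to Joules: -0.3266*1.602e-19 = -5.232e-20 J
Step 2: kB*T = 1.381e-23*1929.4 = 2.665e-20 J
Step 3: mu/(kB*T) = -1.964
Step 4: z = exp(-1.964) = 0.1403

0.1403


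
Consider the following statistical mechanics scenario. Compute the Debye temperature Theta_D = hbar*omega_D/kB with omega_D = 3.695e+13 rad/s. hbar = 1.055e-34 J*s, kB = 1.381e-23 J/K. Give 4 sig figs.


Step 1: hbar*omega_D = 1.055e-34 * 3.695e+13 = 3.898e-21 J
Step 2: Theta_D = 3.898e-21 / 1.381e-23
Step 3: Theta_D = 282.3 K

282.3


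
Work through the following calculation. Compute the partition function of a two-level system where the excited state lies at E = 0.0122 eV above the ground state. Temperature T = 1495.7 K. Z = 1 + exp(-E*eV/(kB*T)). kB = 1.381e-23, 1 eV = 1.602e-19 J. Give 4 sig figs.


Step 1: Compute beta*E = E*eV/(kB*T) = 0.0122*1.602e-19/(1.381e-23*1495.7) = 0.09462
Step 2: exp(-beta*E) = exp(-0.09462) = 0.9097
Step 3: Z = 1 + 0.9097 = 1.91

1.91


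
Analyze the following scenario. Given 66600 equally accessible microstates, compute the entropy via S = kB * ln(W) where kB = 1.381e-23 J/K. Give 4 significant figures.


Step 1: ln(W) = ln(66600) = 11.11
Step 2: S = kB * ln(W) = 1.381e-23 * 11.11
Step 3: S = 1.534e-22 J/K

1.534e-22


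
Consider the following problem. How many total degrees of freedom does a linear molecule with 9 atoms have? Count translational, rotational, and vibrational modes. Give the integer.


Step 1: Translational DOF = 3
Step 2: Rotational DOF (linear) = 2
Step 3: Vibrational DOF = 3*9 - 5 = 22
Step 4: Total = 3 + 2 + 22 = 27

27


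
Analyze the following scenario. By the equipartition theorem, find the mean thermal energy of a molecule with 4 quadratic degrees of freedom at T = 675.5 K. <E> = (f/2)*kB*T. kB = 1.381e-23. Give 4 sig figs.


Step 1: f/2 = 4/2 = 2
Step 2: kB*T = 1.381e-23 * 675.5 = 9.329e-21
Step 3: <E> = 2 * 9.329e-21 = 1.866e-20 J

1.866e-20


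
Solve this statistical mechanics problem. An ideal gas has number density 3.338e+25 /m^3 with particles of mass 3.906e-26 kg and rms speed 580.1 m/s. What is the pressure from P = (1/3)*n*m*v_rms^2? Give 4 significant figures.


Step 1: v_rms^2 = 580.1^2 = 3.365e+05
Step 2: n*m = 3.338e+25*3.906e-26 = 1.304
Step 3: P = (1/3)*1.304*3.365e+05 = 1.463e+05 Pa

1.463e+05


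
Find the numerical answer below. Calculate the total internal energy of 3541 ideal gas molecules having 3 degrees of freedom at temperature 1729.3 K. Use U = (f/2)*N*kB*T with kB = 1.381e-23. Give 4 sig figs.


Step 1: f/2 = 3/2 = 1.5
Step 2: N*kB*T = 3541*1.381e-23*1729.3 = 8.456e-17
Step 3: U = 1.5 * 8.456e-17 = 1.268e-16 J

1.268e-16


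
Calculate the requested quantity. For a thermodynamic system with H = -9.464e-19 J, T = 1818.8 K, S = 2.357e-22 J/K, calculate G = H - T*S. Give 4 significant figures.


Step 1: T*S = 1818.8 * 2.357e-22 = 4.287e-19 J
Step 2: G = H - T*S = -9.464e-19 - 4.287e-19
Step 3: G = -1.375e-18 J

-1.375e-18


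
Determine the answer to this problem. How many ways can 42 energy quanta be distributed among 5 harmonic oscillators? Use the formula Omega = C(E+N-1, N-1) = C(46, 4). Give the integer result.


Step 1: Use binomial coefficient C(46, 4)
Step 2: Numerator = 46! / 42!
Step 3: Denominator = 4!
Step 4: Omega = 163185

163185


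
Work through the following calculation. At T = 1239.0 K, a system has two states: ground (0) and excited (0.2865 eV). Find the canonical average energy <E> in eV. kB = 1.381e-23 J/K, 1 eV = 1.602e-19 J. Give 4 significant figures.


Step 1: beta*E = 0.2865*1.602e-19/(1.381e-23*1239.0) = 2.682
Step 2: exp(-beta*E) = 0.0684
Step 3: <E> = 0.2865*0.0684/(1+0.0684) = 0.01834 eV

0.01834


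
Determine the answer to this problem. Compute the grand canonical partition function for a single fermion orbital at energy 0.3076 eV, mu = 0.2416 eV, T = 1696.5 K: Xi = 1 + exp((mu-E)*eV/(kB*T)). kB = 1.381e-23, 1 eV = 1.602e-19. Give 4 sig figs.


Step 1: (mu - E) = 0.2416 - 0.3076 = -0.066 eV
Step 2: x = (mu-E)*eV/(kB*T) = -0.066*1.602e-19/(1.381e-23*1696.5) = -0.4513
Step 3: exp(x) = 0.6368
Step 4: Xi = 1 + 0.6368 = 1.637

1.637


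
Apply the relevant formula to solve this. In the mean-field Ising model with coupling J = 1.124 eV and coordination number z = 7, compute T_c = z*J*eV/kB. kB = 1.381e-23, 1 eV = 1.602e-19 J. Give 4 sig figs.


Step 1: z*J = 7*1.124 = 7.868 eV
Step 2: Convert to Joules: 7.868*1.602e-19 = 1.26e-18 J
Step 3: T_c = 1.26e-18 / 1.381e-23 = 9.127e+04 K

9.127e+04


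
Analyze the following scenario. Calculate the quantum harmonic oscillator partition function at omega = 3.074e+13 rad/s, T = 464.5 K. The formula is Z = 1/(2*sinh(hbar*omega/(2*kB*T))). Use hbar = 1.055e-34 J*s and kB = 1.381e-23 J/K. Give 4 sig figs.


Step 1: Compute x = hbar*omega/(kB*T) = 1.055e-34*3.074e+13/(1.381e-23*464.5) = 0.5056
Step 2: x/2 = 0.2528
Step 3: sinh(x/2) = 0.2555
Step 4: Z = 1/(2*0.2555) = 1.957

1.957


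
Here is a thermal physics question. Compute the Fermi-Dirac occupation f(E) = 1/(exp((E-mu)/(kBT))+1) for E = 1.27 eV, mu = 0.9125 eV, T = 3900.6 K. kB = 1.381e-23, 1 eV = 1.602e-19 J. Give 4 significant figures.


Step 1: (E - mu) = 1.27 - 0.9125 = 0.3575 eV
Step 2: Convert: (E-mu)*eV = 5.727e-20 J
Step 3: x = (E-mu)*eV/(kB*T) = 1.063
Step 4: f = 1/(exp(1.063)+1) = 0.2567

0.2567


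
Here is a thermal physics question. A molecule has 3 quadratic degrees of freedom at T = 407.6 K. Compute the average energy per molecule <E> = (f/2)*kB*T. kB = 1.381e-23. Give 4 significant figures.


Step 1: f/2 = 3/2 = 1.5
Step 2: kB*T = 1.381e-23 * 407.6 = 5.629e-21
Step 3: <E> = 1.5 * 5.629e-21 = 8.443e-21 J

8.443e-21


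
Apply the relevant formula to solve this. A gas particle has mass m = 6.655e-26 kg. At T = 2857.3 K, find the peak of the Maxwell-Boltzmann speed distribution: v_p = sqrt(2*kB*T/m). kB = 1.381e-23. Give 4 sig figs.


Step 1: Numerator = 2*kB*T = 2*1.381e-23*2857.3 = 7.892e-20
Step 2: Ratio = 7.892e-20 / 6.655e-26 = 1.186e+06
Step 3: v_p = sqrt(1.186e+06) = 1089 m/s

1089


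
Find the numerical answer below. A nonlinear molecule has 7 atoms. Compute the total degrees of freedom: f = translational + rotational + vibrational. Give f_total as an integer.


Step 1: Translational DOF = 3
Step 2: Rotational DOF (nonlinear) = 3
Step 3: Vibrational DOF = 3*7 - 6 = 15
Step 4: Total = 3 + 3 + 15 = 21

21


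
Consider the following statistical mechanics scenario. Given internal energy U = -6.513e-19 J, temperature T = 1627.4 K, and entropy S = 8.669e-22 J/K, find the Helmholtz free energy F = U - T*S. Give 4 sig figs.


Step 1: T*S = 1627.4 * 8.669e-22 = 1.411e-18 J
Step 2: F = U - T*S = -6.513e-19 - 1.411e-18
Step 3: F = -2.062e-18 J

-2.062e-18


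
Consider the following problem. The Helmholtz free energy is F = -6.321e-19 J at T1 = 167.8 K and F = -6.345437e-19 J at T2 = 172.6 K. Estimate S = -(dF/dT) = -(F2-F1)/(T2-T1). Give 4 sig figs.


Step 1: dF = F2 - F1 = -6.345437e-19 - (-6.321e-19) = -2.4437e-21 J
Step 2: dT = T2 - T1 = 172.6 - 167.8 = 4.8 K
Step 3: S = -dF/dT = -(-2.4437e-21)/4.8 = 5.091e-22 J/K

5.091e-22


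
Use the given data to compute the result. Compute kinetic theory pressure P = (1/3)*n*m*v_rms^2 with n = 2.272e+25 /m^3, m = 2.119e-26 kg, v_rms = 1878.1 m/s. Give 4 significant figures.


Step 1: v_rms^2 = 1878.1^2 = 3.527e+06
Step 2: n*m = 2.272e+25*2.119e-26 = 0.4814
Step 3: P = (1/3)*0.4814*3.527e+06 = 5.661e+05 Pa

5.661e+05


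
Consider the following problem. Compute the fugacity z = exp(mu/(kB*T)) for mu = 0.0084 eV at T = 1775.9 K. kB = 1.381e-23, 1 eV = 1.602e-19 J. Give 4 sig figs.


Step 1: Convert mu to Joules: 0.0084*1.602e-19 = 1.346e-21 J
Step 2: kB*T = 1.381e-23*1775.9 = 2.453e-20 J
Step 3: mu/(kB*T) = 0.05487
Step 4: z = exp(0.05487) = 1.056

1.056


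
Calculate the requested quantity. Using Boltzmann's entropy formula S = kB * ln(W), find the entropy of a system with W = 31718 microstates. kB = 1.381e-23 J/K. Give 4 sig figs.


Step 1: ln(W) = ln(31718) = 10.36
Step 2: S = kB * ln(W) = 1.381e-23 * 10.36
Step 3: S = 1.431e-22 J/K

1.431e-22


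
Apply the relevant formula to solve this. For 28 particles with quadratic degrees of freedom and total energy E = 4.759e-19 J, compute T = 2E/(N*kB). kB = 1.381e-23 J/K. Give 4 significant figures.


Step 1: Numerator = 2*E = 2*4.759e-19 = 9.518e-19 J
Step 2: Denominator = N*kB = 28*1.381e-23 = 3.867e-22
Step 3: T = 9.518e-19 / 3.867e-22 = 2461 K

2461
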